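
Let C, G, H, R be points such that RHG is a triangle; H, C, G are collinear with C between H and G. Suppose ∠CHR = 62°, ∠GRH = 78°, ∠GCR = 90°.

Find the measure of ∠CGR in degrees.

∠CGR = 40°

1. ∠GHR = 62°  [C on ray HG]
2. ∠HGR = 40°  [△RHG]
3. ∠CGR = 40°  [C on ray GH]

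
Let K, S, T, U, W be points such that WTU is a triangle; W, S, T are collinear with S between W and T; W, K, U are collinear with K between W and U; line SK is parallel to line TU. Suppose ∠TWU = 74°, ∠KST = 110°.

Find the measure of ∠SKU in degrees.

1. ∠KWS = 74°  [S on WT, K on WU]
2. ∠KSW = 70°  [linear pair at S on WT]
3. ∠SKW = 36°  [△WSK]
4. ∠SKU = 144°  [linear pair at K on WU]

∠SKU = 144°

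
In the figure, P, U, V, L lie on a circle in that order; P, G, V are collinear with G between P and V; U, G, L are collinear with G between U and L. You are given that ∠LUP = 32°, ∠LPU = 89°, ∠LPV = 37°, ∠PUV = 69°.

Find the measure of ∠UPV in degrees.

∠UPV = 52°

1. ∠PLU = 59°  [△PUL]
2. ∠PVU = 59°  [same arc PU]
3. ∠UPV = 52°  [△PUV]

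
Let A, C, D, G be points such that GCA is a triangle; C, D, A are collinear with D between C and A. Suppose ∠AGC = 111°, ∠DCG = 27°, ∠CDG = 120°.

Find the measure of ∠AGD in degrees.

∠AGD = 78°

1. ∠ACG = 27°  [D on ray CA]
2. ∠ADG = 60°  [linear pair at D on CA]
3. ∠CAG = 42°  [△GCA]
4. ∠DAG = 42°  [D on ray AC]
5. ∠AGD = 78°  [△GDA]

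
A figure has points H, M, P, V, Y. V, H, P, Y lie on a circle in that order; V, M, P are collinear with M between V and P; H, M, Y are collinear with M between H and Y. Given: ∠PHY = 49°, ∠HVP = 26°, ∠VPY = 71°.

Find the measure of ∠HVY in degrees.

∠HVY = 75°

1. ∠HYP = 26°  [same arc HP]
2. ∠HPY = 105°  [△HPY]
3. ∠HVY = 75°  [cyclic VHPY, opposite ∠V+∠P]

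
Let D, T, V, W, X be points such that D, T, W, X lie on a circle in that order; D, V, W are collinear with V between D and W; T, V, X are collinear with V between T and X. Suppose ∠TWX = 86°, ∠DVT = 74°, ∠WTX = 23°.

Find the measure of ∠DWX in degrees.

1. ∠TXW = 71°  [△TWX]
2. ∠WVX = 74°  [vertical angles at V]
3. ∠DWX = 35°  [△WVX]

∠DWX = 35°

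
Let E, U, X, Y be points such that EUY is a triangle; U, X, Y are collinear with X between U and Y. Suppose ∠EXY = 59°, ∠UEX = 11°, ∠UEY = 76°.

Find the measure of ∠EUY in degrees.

∠EUY = 48°

1. ∠EXU = 121°  [linear pair at X on UY]
2. ∠EUX = 48°  [△EUX]
3. ∠EUY = 48°  [X on ray UY]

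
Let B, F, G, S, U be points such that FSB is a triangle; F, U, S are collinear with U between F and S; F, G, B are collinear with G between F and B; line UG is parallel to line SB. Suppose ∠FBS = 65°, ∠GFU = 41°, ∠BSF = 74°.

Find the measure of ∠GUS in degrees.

1. ∠FGU = 65°  [UG∥SB, corresponding at G]
2. ∠FUG = 74°  [△FUG]
3. ∠GUS = 106°  [linear pair at U on FS]

∠GUS = 106°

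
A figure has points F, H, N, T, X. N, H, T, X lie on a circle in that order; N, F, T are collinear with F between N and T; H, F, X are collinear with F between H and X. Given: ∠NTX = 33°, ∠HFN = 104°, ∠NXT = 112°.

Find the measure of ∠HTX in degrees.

1. ∠TNX = 35°  [△NTX]
2. ∠TFX = 104°  [vertical angles at F]
3. ∠THX = 35°  [same arc TX]
4. ∠HXT = 43°  [△TFX]
5. ∠HTX = 102°  [△HTX]

∠HTX = 102°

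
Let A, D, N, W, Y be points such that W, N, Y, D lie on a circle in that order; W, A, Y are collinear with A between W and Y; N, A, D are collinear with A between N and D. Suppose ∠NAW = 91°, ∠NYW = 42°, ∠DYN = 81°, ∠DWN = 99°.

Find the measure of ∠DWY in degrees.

1. ∠DAY = 91°  [vertical angles at A]
2. ∠NDW = 42°  [same arc WN]
3. ∠DAW = 89°  [linear pair at A on WY]
4. ∠DWY = 49°  [△WAD]

∠DWY = 49°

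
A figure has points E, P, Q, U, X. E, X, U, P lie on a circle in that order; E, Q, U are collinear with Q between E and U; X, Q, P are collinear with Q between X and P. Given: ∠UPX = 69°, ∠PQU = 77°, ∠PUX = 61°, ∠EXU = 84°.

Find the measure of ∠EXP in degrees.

∠EXP = 34°

1. ∠UEX = 69°  [same arc XU]
2. ∠EQX = 77°  [vertical angles at Q]
3. ∠EXP = 34°  [△EQX]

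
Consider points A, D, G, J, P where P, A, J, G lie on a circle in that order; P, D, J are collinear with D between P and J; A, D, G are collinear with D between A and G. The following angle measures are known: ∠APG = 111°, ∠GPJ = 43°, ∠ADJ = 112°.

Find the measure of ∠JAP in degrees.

∠JAP = 87°

1. ∠AJG = 69°  [cyclic PAJG, opposite ∠P+∠J]
2. ∠GAJ = 43°  [same arc JG]
3. ∠AJP = 25°  [△ADJ]
4. ∠AGJ = 68°  [△AJG]
5. ∠APJ = 68°  [same arc AJ]
6. ∠JAP = 87°  [△PAJ]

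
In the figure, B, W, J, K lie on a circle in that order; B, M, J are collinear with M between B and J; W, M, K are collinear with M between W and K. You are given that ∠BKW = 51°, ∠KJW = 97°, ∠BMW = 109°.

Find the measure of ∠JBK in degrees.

1. ∠BJW = 51°  [same arc BW]
2. ∠JMW = 71°  [linear pair at M on BJ]
3. ∠JWK = 58°  [△WMJ]
4. ∠JBK = 58°  [same arc JK]

∠JBK = 58°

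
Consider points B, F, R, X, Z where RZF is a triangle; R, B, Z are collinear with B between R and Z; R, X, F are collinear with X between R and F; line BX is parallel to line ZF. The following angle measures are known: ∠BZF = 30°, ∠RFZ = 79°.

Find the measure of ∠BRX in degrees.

1. ∠FZR = 30°  [B on ray ZR]
2. ∠FRZ = 71°  [△RZF]
3. ∠BRX = 71°  [B on RZ, X on RF]

∠BRX = 71°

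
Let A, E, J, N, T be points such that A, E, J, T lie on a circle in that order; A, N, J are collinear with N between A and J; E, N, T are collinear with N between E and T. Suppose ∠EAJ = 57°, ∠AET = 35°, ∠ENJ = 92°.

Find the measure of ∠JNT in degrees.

∠JNT = 88°

1. ∠ETJ = 57°  [same arc EJ]
2. ∠AJT = 35°  [same arc AT]
3. ∠JNT = 88°  [△JNT]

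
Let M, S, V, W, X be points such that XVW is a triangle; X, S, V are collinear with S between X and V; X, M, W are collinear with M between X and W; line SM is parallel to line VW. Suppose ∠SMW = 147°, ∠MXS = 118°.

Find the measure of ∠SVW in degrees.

1. ∠SMX = 33°  [linear pair at M on XW]
2. ∠MSX = 29°  [△XSM]
3. ∠MSV = 151°  [linear pair at S on XV]
4. ∠SVW = 29°  [SM∥VW, co-interior at V–S]

∠SVW = 29°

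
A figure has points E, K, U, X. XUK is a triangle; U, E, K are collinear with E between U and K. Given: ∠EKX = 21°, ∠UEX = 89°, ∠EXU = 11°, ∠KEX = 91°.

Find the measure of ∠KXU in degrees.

1. ∠UKX = 21°  [E on ray KU]
2. ∠EUX = 80°  [△XUE]
3. ∠KUX = 80°  [E on ray UK]
4. ∠KXU = 79°  [△XUK]

∠KXU = 79°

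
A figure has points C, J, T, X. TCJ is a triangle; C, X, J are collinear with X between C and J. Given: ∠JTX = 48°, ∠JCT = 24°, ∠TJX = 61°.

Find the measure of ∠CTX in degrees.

1. ∠JXT = 71°  [△TXJ]
2. ∠TCX = 24°  [X on ray CJ]
3. ∠CXT = 109°  [linear pair at X on CJ]
4. ∠CTX = 47°  [△TCX]

∠CTX = 47°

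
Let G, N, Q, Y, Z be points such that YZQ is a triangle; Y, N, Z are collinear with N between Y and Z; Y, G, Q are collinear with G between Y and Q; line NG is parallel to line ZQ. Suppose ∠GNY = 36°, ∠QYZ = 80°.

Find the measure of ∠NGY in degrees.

∠NGY = 64°

1. ∠QZY = 36°  [NG∥ZQ, corresponding at N]
2. ∠YQZ = 64°  [△YZQ]
3. ∠NGY = 64°  [NG∥ZQ, corresponding at G]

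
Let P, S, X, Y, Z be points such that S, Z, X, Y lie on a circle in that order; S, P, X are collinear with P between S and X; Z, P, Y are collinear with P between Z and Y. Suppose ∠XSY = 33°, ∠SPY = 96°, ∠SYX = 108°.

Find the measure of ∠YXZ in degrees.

∠YXZ = 90°

1. ∠XZY = 33°  [same arc XY]
2. ∠SXY = 39°  [△SXY]
3. ∠XPY = 84°  [linear pair at P on SX]
4. ∠XYZ = 57°  [△XPY]
5. ∠YXZ = 90°  [△ZXY]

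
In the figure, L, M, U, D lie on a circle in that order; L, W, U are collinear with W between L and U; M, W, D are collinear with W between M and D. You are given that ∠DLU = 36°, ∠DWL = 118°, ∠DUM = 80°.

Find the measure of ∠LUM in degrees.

1. ∠DMU = 36°  [same arc UD]
2. ∠MWU = 118°  [vertical angles at W]
3. ∠LUM = 26°  [△MWU]

∠LUM = 26°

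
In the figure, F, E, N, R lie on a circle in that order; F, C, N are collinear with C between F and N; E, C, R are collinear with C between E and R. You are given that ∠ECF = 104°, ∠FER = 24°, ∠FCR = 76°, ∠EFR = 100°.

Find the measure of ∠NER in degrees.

1. ∠ERF = 56°  [△FER]
2. ∠NFR = 48°  [△FCR]
3. ∠NER = 48°  [same arc NR]

∠NER = 48°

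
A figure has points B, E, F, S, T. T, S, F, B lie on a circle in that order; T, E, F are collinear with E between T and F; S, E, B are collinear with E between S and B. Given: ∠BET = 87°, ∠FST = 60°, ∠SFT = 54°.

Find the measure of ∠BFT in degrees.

1. ∠BEF = 93°  [linear pair at E on TF]
2. ∠FTS = 66°  [△TSF]
3. ∠FBS = 66°  [same arc SF]
4. ∠BFT = 21°  [△FEB]

∠BFT = 21°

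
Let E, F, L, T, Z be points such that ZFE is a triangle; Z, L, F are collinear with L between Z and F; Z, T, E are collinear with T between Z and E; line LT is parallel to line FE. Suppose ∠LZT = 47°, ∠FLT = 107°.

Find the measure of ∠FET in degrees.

1. ∠TLZ = 73°  [linear pair at L on ZF]
2. ∠LTZ = 60°  [△ZLT]
3. ∠ETL = 120°  [linear pair at T on ZE]
4. ∠FET = 60°  [LT∥FE, co-interior at E–T]

∠FET = 60°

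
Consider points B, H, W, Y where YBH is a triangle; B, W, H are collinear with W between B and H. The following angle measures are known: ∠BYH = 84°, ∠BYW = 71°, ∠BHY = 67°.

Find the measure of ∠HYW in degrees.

∠HYW = 13°

1. ∠HBY = 29°  [△YBH]
2. ∠WHY = 67°  [W on ray HB]
3. ∠WBY = 29°  [W on ray BH]
4. ∠BWY = 80°  [△YBW]
5. ∠HWY = 100°  [linear pair at W on BH]
6. ∠HYW = 13°  [△YWH]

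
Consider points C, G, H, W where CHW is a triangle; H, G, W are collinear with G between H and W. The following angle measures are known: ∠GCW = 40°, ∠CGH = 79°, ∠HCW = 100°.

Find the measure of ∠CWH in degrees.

1. ∠CGW = 101°  [linear pair at G on HW]
2. ∠CWG = 39°  [△CGW]
3. ∠CWH = 39°  [G on ray WH]

∠CWH = 39°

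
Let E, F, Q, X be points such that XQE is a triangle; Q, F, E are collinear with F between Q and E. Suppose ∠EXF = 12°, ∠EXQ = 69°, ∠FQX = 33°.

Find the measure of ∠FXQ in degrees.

∠FXQ = 57°

1. ∠EQX = 33°  [F on ray QE]
2. ∠QEX = 78°  [△XQE]
3. ∠FEX = 78°  [F on ray EQ]
4. ∠EFX = 90°  [△XFE]
5. ∠QFX = 90°  [linear pair at F on QE]
6. ∠FXQ = 57°  [△XQF]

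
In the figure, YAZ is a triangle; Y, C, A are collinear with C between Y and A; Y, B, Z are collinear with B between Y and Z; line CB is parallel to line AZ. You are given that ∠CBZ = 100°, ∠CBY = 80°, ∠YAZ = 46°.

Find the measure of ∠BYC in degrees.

1. ∠AZY = 80°  [CB∥AZ, corresponding at B]
2. ∠AYZ = 54°  [△YAZ]
3. ∠BYC = 54°  [C on YA, B on YZ]

∠BYC = 54°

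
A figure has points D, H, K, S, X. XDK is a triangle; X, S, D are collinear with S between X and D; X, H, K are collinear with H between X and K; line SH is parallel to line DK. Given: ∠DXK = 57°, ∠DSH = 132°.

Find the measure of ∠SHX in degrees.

1. ∠HXS = 57°  [S on XD, H on XK]
2. ∠HSX = 48°  [linear pair at S on XD]
3. ∠SHX = 75°  [△XSH]

∠SHX = 75°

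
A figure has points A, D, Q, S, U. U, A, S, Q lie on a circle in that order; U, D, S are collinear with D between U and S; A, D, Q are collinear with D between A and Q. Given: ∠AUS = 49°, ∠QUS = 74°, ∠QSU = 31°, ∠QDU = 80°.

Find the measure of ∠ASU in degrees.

1. ∠QAS = 74°  [same arc SQ]
2. ∠ADS = 80°  [vertical angles at D]
3. ∠ASU = 26°  [△ADS]

∠ASU = 26°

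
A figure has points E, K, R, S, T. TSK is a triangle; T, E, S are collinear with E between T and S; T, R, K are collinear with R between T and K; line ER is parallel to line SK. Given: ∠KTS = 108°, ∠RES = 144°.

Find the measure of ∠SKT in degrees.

∠SKT = 36°

1. ∠ETR = 108°  [E on TS, R on TK]
2. ∠RET = 36°  [linear pair at E on TS]
3. ∠ERT = 36°  [△TER]
4. ∠SKT = 36°  [ER∥SK, corresponding at R]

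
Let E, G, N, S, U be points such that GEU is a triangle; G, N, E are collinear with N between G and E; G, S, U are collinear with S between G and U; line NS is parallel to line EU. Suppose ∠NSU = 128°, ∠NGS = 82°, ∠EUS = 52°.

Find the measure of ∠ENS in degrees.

∠ENS = 134°

1. ∠GSN = 52°  [linear pair at S on GU]
2. ∠GNS = 46°  [△GNS]
3. ∠ENS = 134°  [linear pair at N on GE]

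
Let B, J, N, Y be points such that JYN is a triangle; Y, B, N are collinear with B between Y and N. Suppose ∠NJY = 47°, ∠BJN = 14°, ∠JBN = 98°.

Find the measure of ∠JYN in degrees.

∠JYN = 65°

1. ∠BNJ = 68°  [△JBN]
2. ∠JNY = 68°  [B on ray NY]
3. ∠JYN = 65°  [△JYN]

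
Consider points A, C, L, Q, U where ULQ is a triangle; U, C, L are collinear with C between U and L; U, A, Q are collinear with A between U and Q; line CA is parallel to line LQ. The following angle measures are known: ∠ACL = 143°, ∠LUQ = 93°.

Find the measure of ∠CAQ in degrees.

1. ∠ACU = 37°  [linear pair at C on UL]
2. ∠AUC = 93°  [C on UL, A on UQ]
3. ∠CAU = 50°  [△UCA]
4. ∠CAQ = 130°  [linear pair at A on UQ]

∠CAQ = 130°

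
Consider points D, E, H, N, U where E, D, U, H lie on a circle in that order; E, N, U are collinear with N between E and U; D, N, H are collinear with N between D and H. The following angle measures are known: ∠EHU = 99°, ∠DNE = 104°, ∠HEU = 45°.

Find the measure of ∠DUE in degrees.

1. ∠DNU = 76°  [linear pair at N on EU]
2. ∠HDU = 45°  [same arc UH]
3. ∠DUE = 59°  [△DNU]

∠DUE = 59°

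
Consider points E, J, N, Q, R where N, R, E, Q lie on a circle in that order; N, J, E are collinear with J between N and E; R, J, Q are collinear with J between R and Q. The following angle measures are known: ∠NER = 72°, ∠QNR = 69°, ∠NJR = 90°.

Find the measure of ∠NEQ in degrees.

∠NEQ = 39°

1. ∠NQR = 72°  [same arc NR]
2. ∠NRQ = 39°  [△NRQ]
3. ∠NEQ = 39°  [same arc NQ]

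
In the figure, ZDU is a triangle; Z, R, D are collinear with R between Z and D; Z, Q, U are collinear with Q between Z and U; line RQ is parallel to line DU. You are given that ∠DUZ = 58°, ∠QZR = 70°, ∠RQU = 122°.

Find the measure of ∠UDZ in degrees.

∠UDZ = 52°

1. ∠RQZ = 58°  [RQ∥DU, corresponding at Q]
2. ∠QRZ = 52°  [△ZRQ]
3. ∠UDZ = 52°  [RQ∥DU, corresponding at R]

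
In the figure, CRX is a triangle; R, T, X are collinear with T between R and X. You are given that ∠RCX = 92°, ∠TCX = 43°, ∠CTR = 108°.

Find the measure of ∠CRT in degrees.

∠CRT = 23°

1. ∠CTX = 72°  [linear pair at T on RX]
2. ∠CXT = 65°  [△CTX]
3. ∠CXR = 65°  [T on ray XR]
4. ∠CRX = 23°  [△CRX]
5. ∠CRT = 23°  [T on ray RX]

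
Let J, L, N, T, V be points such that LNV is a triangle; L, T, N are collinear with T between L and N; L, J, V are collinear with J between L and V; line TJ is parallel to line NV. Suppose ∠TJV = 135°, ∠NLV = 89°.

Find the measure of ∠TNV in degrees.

1. ∠LJT = 45°  [linear pair at J on LV]
2. ∠JLT = 89°  [T on LN, J on LV]
3. ∠JTL = 46°  [△LTJ]
4. ∠JTN = 134°  [linear pair at T on LN]
5. ∠TNV = 46°  [TJ∥NV, co-interior at N–T]

∠TNV = 46°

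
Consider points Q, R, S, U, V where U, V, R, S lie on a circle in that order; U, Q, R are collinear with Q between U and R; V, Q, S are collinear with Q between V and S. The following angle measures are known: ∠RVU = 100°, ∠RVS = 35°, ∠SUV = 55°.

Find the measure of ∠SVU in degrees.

∠SVU = 65°

1. ∠RSU = 80°  [cyclic UVRS, opposite ∠V+∠S]
2. ∠RUS = 35°  [same arc RS]
3. ∠SRU = 65°  [△URS]
4. ∠SVU = 65°  [same arc US]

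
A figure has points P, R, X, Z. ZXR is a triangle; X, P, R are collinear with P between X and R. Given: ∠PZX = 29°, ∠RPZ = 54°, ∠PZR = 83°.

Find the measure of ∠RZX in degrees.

∠RZX = 112°

1. ∠PRZ = 43°  [△ZPR]
2. ∠XPZ = 126°  [linear pair at P on XR]
3. ∠XRZ = 43°  [P on ray RX]
4. ∠PXZ = 25°  [△ZXP]
5. ∠RXZ = 25°  [P on ray XR]
6. ∠RZX = 112°  [△ZXR]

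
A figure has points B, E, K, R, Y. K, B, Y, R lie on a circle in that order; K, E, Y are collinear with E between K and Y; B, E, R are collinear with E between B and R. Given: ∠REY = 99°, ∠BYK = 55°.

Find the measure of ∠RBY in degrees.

1. ∠BEK = 99°  [vertical angles at E]
2. ∠BEY = 81°  [linear pair at E on KY]
3. ∠RBY = 44°  [△BEY]

∠RBY = 44°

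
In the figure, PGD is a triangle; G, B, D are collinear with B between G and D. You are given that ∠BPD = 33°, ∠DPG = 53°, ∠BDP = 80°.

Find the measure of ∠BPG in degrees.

1. ∠DBP = 67°  [△PBD]
2. ∠GDP = 80°  [B on ray DG]
3. ∠GBP = 113°  [linear pair at B on GD]
4. ∠DGP = 47°  [△PGD]
5. ∠BGP = 47°  [B on ray GD]
6. ∠BPG = 20°  [△PGB]

∠BPG = 20°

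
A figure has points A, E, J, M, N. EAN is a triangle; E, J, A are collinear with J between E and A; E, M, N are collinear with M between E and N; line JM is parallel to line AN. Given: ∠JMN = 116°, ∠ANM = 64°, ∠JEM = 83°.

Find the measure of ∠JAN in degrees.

∠JAN = 33°

1. ∠ANE = 64°  [M on ray NE]
2. ∠AEN = 83°  [J on EA, M on EN]
3. ∠EAN = 33°  [△EAN]
4. ∠JAN = 33°  [J on ray AE]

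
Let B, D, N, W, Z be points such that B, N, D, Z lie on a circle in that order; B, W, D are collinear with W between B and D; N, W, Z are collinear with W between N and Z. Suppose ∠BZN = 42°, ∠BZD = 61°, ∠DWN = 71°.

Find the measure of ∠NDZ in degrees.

∠NDZ = 94°

1. ∠BDN = 42°  [same arc BN]
2. ∠BND = 119°  [cyclic BNDZ, opposite ∠N+∠Z]
3. ∠DNZ = 67°  [△NWD]
4. ∠DBN = 19°  [△BND]
5. ∠DZN = 19°  [same arc ND]
6. ∠NDZ = 94°  [△NDZ]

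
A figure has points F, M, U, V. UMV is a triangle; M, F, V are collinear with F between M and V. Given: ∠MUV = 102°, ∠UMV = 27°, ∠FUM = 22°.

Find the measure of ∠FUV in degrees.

1. ∠MVU = 51°  [△UMV]
2. ∠FMU = 27°  [F on ray MV]
3. ∠MFU = 131°  [△UMF]
4. ∠FVU = 51°  [F on ray VM]
5. ∠UFV = 49°  [linear pair at F on MV]
6. ∠FUV = 80°  [△UFV]

∠FUV = 80°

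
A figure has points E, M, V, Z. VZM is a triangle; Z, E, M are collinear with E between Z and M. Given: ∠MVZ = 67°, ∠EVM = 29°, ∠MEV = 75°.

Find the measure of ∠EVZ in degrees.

∠EVZ = 38°

1. ∠EMV = 76°  [△VEM]
2. ∠VEZ = 105°  [linear pair at E on ZM]
3. ∠VMZ = 76°  [E on ray MZ]
4. ∠MZV = 37°  [△VZM]
5. ∠EZV = 37°  [E on ray ZM]
6. ∠EVZ = 38°  [△VZE]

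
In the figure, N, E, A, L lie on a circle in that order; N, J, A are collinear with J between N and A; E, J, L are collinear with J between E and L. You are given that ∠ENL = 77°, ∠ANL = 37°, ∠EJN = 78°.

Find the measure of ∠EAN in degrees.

∠EAN = 41°

1. ∠AEL = 37°  [same arc AL]
2. ∠AJE = 102°  [linear pair at J on NA]
3. ∠EAN = 41°  [△EJA]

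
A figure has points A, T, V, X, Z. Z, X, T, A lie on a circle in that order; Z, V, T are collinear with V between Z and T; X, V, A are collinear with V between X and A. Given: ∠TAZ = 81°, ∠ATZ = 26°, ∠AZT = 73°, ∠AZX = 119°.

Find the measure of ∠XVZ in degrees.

∠XVZ = 108°

1. ∠AXZ = 26°  [same arc ZA]
2. ∠AXT = 73°  [same arc TA]
3. ∠ATX = 61°  [cyclic ZXTA, opposite ∠Z+∠T]
4. ∠TAX = 46°  [△XTA]
5. ∠TZX = 46°  [same arc XT]
6. ∠XVZ = 108°  [△ZVX]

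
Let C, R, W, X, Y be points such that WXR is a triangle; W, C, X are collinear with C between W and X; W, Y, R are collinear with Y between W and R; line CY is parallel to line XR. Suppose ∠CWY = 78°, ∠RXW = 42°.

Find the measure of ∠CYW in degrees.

∠CYW = 60°

1. ∠RWX = 78°  [C on WX, Y on WR]
2. ∠WRX = 60°  [△WXR]
3. ∠CYW = 60°  [CY∥XR, corresponding at Y]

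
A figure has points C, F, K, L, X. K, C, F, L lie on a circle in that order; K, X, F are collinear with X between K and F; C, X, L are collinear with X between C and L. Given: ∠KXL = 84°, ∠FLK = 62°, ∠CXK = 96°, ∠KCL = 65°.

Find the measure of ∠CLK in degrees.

1. ∠FCK = 118°  [cyclic KCFL, opposite ∠C+∠L]
2. ∠CKF = 19°  [△KXC]
3. ∠CFK = 43°  [△KCF]
4. ∠CLK = 43°  [same arc KC]

∠CLK = 43°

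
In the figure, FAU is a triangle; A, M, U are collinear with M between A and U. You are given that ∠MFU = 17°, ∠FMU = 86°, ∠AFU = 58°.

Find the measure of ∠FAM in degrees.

1. ∠FUM = 77°  [△FMU]
2. ∠AUF = 77°  [M on ray UA]
3. ∠FAU = 45°  [△FAU]
4. ∠FAM = 45°  [M on ray AU]

∠FAM = 45°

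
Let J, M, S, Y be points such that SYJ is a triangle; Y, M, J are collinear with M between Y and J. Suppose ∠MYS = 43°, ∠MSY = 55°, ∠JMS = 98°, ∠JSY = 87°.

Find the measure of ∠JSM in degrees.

∠JSM = 32°

1. ∠JYS = 43°  [M on ray YJ]
2. ∠SJY = 50°  [△SYJ]
3. ∠MJS = 50°  [M on ray JY]
4. ∠JSM = 32°  [△SMJ]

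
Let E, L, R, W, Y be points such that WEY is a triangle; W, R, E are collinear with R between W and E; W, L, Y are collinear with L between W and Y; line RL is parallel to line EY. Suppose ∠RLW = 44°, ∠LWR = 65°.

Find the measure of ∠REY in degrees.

∠REY = 71°

1. ∠LRW = 71°  [△WRL]
2. ∠ERL = 109°  [linear pair at R on WE]
3. ∠REY = 71°  [RL∥EY, co-interior at E–R]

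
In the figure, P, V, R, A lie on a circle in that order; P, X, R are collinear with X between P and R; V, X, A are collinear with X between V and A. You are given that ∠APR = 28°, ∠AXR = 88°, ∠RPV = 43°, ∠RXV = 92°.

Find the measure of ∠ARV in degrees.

∠ARV = 109°

1. ∠AVR = 28°  [same arc RA]
2. ∠RAV = 43°  [same arc VR]
3. ∠ARV = 109°  [△VRA]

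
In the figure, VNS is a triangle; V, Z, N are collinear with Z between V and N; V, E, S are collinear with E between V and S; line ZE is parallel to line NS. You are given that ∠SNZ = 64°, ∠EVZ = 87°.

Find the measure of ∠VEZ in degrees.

∠VEZ = 29°

1. ∠SNV = 64°  [Z on ray NV]
2. ∠NVS = 87°  [Z on VN, E on VS]
3. ∠NSV = 29°  [△VNS]
4. ∠VEZ = 29°  [ZE∥NS, corresponding at E]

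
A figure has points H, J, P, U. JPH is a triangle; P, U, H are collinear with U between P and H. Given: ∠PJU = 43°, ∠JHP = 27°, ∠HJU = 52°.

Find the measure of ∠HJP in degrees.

∠HJP = 95°

1. ∠JHU = 27°  [U on ray HP]
2. ∠HUJ = 101°  [△JUH]
3. ∠JUP = 79°  [linear pair at U on PH]
4. ∠JPU = 58°  [△JPU]
5. ∠HPJ = 58°  [U on ray PH]
6. ∠HJP = 95°  [△JPH]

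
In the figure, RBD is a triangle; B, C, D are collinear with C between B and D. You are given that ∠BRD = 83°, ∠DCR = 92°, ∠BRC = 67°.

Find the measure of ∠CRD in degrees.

1. ∠BCR = 88°  [linear pair at C on BD]
2. ∠CBR = 25°  [△RBC]
3. ∠DBR = 25°  [C on ray BD]
4. ∠BDR = 72°  [△RBD]
5. ∠CDR = 72°  [C on ray DB]
6. ∠CRD = 16°  [△RCD]

∠CRD = 16°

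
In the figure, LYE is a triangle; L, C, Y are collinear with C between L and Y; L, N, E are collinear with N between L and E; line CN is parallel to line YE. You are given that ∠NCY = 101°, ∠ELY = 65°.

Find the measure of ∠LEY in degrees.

1. ∠LCN = 79°  [linear pair at C on LY]
2. ∠CLN = 65°  [C on LY, N on LE]
3. ∠CNL = 36°  [△LCN]
4. ∠LEY = 36°  [CN∥YE, corresponding at N]

∠LEY = 36°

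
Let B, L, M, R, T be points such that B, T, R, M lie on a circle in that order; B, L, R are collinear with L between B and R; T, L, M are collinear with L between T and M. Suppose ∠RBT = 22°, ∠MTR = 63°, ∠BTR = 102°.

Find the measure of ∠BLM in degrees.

∠BLM = 61°

1. ∠BRT = 56°  [△BTR]
2. ∠MBR = 63°  [same arc RM]
3. ∠BMT = 56°  [same arc BT]
4. ∠BLM = 61°  [△BLM]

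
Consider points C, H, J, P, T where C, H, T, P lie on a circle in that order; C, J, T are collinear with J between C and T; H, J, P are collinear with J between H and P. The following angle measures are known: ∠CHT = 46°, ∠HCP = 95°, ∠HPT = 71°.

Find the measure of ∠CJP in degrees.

∠CJP = 93°

1. ∠HTP = 85°  [cyclic CHTP, opposite ∠C+∠T]
2. ∠HCT = 71°  [same arc HT]
3. ∠PHT = 24°  [△HTP]
4. ∠CTH = 63°  [△CHT]
5. ∠PCT = 24°  [same arc TP]
6. ∠CPH = 63°  [same arc CH]
7. ∠CJP = 93°  [△CJP]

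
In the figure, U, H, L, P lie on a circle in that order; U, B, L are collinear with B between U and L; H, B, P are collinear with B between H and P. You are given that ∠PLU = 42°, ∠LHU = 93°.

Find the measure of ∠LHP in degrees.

1. ∠LPU = 87°  [cyclic UHLP, opposite ∠H+∠P]
2. ∠LUP = 51°  [△ULP]
3. ∠LHP = 51°  [same arc LP]

∠LHP = 51°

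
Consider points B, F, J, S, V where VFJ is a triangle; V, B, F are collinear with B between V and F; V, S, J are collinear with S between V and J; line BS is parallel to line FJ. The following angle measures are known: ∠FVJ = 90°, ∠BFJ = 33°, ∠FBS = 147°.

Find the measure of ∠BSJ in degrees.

∠BSJ = 123°

1. ∠BVS = 90°  [B on VF, S on VJ]
2. ∠SBV = 33°  [linear pair at B on VF]
3. ∠BSV = 57°  [△VBS]
4. ∠BSJ = 123°  [linear pair at S on VJ]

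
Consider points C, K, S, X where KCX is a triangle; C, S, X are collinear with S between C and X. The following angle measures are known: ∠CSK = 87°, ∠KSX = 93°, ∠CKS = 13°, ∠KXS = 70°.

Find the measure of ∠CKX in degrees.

∠CKX = 30°

1. ∠KCS = 80°  [△KCS]
2. ∠CXK = 70°  [S on ray XC]
3. ∠KCX = 80°  [S on ray CX]
4. ∠CKX = 30°  [△KCX]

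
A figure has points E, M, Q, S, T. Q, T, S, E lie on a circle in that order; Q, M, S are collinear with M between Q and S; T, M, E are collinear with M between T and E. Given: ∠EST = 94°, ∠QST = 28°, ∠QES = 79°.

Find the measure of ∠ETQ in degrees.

1. ∠EQT = 86°  [cyclic QTSE, opposite ∠Q+∠S]
2. ∠QET = 28°  [same arc QT]
3. ∠ETQ = 66°  [△QTE]

∠ETQ = 66°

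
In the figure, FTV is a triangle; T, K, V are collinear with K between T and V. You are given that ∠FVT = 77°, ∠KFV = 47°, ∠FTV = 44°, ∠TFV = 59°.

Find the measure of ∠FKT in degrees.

∠FKT = 124°

1. ∠FVK = 77°  [K on ray VT]
2. ∠FKV = 56°  [△FKV]
3. ∠FKT = 124°  [linear pair at K on TV]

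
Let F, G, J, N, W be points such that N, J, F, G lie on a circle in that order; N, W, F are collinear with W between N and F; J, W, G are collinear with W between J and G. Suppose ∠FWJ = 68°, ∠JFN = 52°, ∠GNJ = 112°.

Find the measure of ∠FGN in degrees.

1. ∠GWN = 68°  [vertical angles at W]
2. ∠JGN = 52°  [same arc NJ]
3. ∠GJN = 16°  [△NJG]
4. ∠FNG = 60°  [△NWG]
5. ∠GFN = 16°  [same arc NG]
6. ∠FGN = 104°  [△NFG]

∠FGN = 104°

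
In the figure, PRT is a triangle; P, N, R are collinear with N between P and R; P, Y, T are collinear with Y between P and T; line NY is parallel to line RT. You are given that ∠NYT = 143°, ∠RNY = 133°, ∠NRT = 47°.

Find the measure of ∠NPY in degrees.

1. ∠NYP = 37°  [linear pair at Y on PT]
2. ∠PNY = 47°  [linear pair at N on PR]
3. ∠NPY = 96°  [△PNY]

∠NPY = 96°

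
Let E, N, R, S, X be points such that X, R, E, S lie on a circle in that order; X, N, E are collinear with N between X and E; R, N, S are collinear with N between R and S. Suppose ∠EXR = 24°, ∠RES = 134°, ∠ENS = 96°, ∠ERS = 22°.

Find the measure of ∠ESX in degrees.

1. ∠ESR = 24°  [same arc RE]
2. ∠SEX = 60°  [△ENS]
3. ∠EXS = 22°  [same arc ES]
4. ∠ESX = 98°  [△XES]

∠ESX = 98°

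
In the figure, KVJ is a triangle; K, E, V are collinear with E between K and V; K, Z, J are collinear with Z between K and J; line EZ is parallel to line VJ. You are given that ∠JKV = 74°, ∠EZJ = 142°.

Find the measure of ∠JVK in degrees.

∠JVK = 68°

1. ∠EKZ = 74°  [E on KV, Z on KJ]
2. ∠EZK = 38°  [linear pair at Z on KJ]
3. ∠KEZ = 68°  [△KEZ]
4. ∠JVK = 68°  [EZ∥VJ, corresponding at E]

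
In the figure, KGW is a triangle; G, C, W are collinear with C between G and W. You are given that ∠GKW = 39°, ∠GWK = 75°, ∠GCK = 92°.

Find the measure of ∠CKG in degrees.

∠CKG = 22°

1. ∠KGW = 66°  [△KGW]
2. ∠CGK = 66°  [C on ray GW]
3. ∠CKG = 22°  [△KGC]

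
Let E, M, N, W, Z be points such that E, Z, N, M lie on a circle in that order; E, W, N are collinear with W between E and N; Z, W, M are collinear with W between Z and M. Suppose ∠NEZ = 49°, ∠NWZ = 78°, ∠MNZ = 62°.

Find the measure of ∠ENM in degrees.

1. ∠NMZ = 49°  [same arc ZN]
2. ∠EWM = 78°  [vertical angles at W]
3. ∠MWN = 102°  [linear pair at W on EN]
4. ∠ENM = 29°  [△NWM]

∠ENM = 29°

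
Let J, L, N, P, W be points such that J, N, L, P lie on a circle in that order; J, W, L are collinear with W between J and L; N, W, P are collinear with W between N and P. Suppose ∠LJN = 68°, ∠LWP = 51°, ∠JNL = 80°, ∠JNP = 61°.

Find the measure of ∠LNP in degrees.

∠LNP = 19°

1. ∠JLN = 32°  [△JNL]
2. ∠JWN = 51°  [△JWN]
3. ∠LWN = 129°  [linear pair at W on JL]
4. ∠LNP = 19°  [△NWL]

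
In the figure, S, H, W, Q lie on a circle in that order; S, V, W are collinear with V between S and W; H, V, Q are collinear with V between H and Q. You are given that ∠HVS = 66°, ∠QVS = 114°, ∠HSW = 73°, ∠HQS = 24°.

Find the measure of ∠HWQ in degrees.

1. ∠HVW = 114°  [linear pair at V on SW]
2. ∠HQW = 73°  [same arc HW]
3. ∠HWS = 24°  [same arc SH]
4. ∠QHW = 42°  [△HVW]
5. ∠HWQ = 65°  [△HWQ]

∠HWQ = 65°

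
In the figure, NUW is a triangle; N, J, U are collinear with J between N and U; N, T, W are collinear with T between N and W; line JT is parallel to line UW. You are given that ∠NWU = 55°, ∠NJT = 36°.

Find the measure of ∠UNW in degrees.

∠UNW = 89°

1. ∠JTN = 55°  [JT∥UW, corresponding at T]
2. ∠JNT = 89°  [△NJT]
3. ∠UNW = 89°  [J on NU, T on NW]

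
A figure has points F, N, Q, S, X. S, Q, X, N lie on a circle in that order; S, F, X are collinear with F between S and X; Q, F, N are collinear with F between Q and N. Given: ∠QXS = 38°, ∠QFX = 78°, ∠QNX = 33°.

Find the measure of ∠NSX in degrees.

1. ∠QNS = 38°  [same arc SQ]
2. ∠NFS = 78°  [vertical angles at F]
3. ∠NSX = 64°  [△SFN]

∠NSX = 64°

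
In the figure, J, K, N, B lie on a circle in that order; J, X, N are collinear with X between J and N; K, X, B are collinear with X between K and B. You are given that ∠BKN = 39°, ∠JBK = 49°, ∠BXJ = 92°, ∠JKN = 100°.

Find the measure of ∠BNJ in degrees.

1. ∠BJN = 39°  [same arc NB]
2. ∠JBN = 80°  [cyclic JKNB, opposite ∠K+∠B]
3. ∠BNJ = 61°  [△JNB]

∠BNJ = 61°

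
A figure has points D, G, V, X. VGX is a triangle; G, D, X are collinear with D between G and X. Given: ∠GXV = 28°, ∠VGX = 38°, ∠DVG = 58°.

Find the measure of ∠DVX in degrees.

∠DVX = 56°

1. ∠DXV = 28°  [D on ray XG]
2. ∠DGV = 38°  [D on ray GX]
3. ∠GDV = 84°  [△VGD]
4. ∠VDX = 96°  [linear pair at D on GX]
5. ∠DVX = 56°  [△VDX]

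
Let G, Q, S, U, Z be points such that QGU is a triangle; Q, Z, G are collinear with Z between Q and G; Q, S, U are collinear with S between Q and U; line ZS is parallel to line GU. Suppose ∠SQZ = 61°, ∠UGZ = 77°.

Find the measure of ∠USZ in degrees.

1. ∠GQU = 61°  [Z on QG, S on QU]
2. ∠QGU = 77°  [Z on ray GQ]
3. ∠GUQ = 42°  [△QGU]
4. ∠QSZ = 42°  [ZS∥GU, corresponding at S]
5. ∠USZ = 138°  [linear pair at S on QU]

∠USZ = 138°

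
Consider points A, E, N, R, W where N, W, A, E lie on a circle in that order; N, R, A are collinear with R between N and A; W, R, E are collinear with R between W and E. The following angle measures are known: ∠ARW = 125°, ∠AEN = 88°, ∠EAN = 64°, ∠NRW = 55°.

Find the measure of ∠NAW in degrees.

1. ∠AWN = 92°  [cyclic NWAE, opposite ∠W+∠E]
2. ∠EWN = 64°  [same arc NE]
3. ∠ANW = 61°  [△NRW]
4. ∠NAW = 27°  [△NWA]

∠NAW = 27°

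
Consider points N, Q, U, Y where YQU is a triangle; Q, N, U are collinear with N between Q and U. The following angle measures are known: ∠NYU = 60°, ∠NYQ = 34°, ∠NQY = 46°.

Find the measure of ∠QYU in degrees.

∠QYU = 94°

1. ∠QNY = 100°  [△YQN]
2. ∠UQY = 46°  [N on ray QU]
3. ∠UNY = 80°  [linear pair at N on QU]
4. ∠NUY = 40°  [△YNU]
5. ∠QUY = 40°  [N on ray UQ]
6. ∠QYU = 94°  [△YQU]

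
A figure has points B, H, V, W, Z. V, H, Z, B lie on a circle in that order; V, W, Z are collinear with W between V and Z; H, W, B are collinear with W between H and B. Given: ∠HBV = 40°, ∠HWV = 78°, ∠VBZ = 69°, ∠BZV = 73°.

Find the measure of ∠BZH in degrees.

1. ∠HZV = 40°  [same arc VH]
2. ∠BWZ = 78°  [vertical angles at W]
3. ∠HWZ = 102°  [linear pair at W on VZ]
4. ∠HBZ = 29°  [△ZWB]
5. ∠BHZ = 38°  [△HWZ]
6. ∠BZH = 113°  [△HZB]

∠BZH = 113°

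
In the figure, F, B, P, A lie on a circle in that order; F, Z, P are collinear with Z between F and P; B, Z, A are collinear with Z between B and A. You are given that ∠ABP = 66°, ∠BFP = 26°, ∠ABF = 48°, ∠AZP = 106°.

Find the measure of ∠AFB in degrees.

∠AFB = 92°

1. ∠AFP = 66°  [same arc PA]
2. ∠AZF = 74°  [linear pair at Z on FP]
3. ∠BAF = 40°  [△FZA]
4. ∠AFB = 92°  [△FBA]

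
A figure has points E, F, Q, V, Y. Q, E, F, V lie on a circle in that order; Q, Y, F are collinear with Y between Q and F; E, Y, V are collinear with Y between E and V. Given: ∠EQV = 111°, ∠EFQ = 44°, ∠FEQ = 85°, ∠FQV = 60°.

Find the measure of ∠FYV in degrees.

∠FYV = 104°

1. ∠EFV = 69°  [cyclic QEFV, opposite ∠Q+∠F]
2. ∠FVQ = 95°  [cyclic QEFV, opposite ∠E+∠V]
3. ∠FEV = 60°  [same arc FV]
4. ∠QFV = 25°  [△QFV]
5. ∠EVF = 51°  [△EFV]
6. ∠FYV = 104°  [△FYV]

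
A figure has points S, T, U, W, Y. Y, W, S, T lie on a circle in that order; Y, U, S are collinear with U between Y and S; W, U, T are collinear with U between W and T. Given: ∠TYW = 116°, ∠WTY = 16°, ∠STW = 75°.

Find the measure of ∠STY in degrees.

∠STY = 91°

1. ∠TSW = 64°  [cyclic YWST, opposite ∠Y+∠S]
2. ∠TWY = 48°  [△YWT]
3. ∠SWT = 41°  [△WST]
4. ∠TSY = 48°  [same arc YT]
5. ∠SYT = 41°  [same arc ST]
6. ∠STY = 91°  [△YST]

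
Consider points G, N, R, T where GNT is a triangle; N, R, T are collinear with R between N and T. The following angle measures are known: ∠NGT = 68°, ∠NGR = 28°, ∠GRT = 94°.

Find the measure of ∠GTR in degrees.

1. ∠GRN = 86°  [linear pair at R on NT]
2. ∠GNR = 66°  [△GNR]
3. ∠GNT = 66°  [R on ray NT]
4. ∠GTN = 46°  [△GNT]
5. ∠GTR = 46°  [R on ray TN]

∠GTR = 46°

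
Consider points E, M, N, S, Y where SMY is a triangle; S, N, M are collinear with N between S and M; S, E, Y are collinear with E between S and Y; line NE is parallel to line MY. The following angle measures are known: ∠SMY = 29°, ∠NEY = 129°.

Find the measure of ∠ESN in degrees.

1. ∠ENS = 29°  [NE∥MY, corresponding at N]
2. ∠NES = 51°  [linear pair at E on SY]
3. ∠ESN = 100°  [△SNE]

∠ESN = 100°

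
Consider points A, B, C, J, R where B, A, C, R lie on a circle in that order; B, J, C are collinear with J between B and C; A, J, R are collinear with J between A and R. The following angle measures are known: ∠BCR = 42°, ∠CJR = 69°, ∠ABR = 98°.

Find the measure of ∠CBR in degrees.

∠CBR = 29°

1. ∠BAR = 42°  [same arc BR]
2. ∠BJR = 111°  [linear pair at J on BC]
3. ∠ARB = 40°  [△BAR]
4. ∠CBR = 29°  [△BJR]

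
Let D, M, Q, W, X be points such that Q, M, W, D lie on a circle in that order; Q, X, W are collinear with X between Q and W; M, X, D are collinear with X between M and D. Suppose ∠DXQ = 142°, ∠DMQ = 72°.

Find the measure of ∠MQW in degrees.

1. ∠MXW = 142°  [vertical angles at X]
2. ∠MXQ = 38°  [linear pair at X on QW]
3. ∠MQW = 70°  [△QXM]

∠MQW = 70°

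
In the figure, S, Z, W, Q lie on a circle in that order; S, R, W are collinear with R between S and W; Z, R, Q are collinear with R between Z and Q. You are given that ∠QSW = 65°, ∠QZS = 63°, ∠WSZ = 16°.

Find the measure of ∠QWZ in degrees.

1. ∠QZW = 65°  [same arc WQ]
2. ∠WQZ = 16°  [same arc ZW]
3. ∠QWZ = 99°  [△ZWQ]

∠QWZ = 99°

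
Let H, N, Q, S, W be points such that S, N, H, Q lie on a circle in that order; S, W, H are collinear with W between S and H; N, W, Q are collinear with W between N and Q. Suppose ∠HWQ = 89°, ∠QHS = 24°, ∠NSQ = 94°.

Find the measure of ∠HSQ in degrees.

∠HSQ = 27°

1. ∠QWS = 91°  [linear pair at W on SH]
2. ∠QNS = 24°  [same arc SQ]
3. ∠NQS = 62°  [△SNQ]
4. ∠HSQ = 27°  [△SWQ]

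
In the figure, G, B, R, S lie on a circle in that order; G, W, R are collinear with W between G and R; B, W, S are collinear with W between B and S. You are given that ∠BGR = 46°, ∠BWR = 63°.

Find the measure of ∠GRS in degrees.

∠GRS = 17°

1. ∠BSR = 46°  [same arc BR]
2. ∠GWS = 63°  [vertical angles at W]
3. ∠RWS = 117°  [linear pair at W on GR]
4. ∠GRS = 17°  [△RWS]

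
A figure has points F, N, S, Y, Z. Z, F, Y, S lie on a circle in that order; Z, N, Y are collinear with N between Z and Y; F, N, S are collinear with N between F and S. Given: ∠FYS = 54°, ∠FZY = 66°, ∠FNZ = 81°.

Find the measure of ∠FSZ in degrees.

∠FSZ = 21°

1. ∠FZS = 126°  [cyclic ZFYS, opposite ∠Z+∠Y]
2. ∠SFZ = 33°  [△ZNF]
3. ∠FSZ = 21°  [△ZFS]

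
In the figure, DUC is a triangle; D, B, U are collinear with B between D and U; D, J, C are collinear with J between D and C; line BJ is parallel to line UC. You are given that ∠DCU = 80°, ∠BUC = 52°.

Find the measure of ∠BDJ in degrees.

∠BDJ = 48°

1. ∠CUD = 52°  [B on ray UD]
2. ∠CDU = 48°  [△DUC]
3. ∠BDJ = 48°  [B on DU, J on DC]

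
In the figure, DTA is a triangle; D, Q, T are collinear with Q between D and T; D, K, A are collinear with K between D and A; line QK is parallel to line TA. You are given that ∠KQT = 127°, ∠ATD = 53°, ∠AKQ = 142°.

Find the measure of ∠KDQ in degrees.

∠KDQ = 89°

1. ∠DQK = 53°  [linear pair at Q on DT]
2. ∠DKQ = 38°  [linear pair at K on DA]
3. ∠KDQ = 89°  [△DQK]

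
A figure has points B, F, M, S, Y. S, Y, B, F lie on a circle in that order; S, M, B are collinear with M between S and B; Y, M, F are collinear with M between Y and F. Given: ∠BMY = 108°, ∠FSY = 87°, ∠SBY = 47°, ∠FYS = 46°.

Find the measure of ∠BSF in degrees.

1. ∠FMS = 108°  [vertical angles at M]
2. ∠SFY = 47°  [△SYF]
3. ∠BSF = 25°  [△SMF]

∠BSF = 25°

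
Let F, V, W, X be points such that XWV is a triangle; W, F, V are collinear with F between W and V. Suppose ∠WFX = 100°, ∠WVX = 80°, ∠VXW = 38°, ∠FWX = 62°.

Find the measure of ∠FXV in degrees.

1. ∠VFX = 80°  [linear pair at F on WV]
2. ∠FVX = 80°  [F on ray VW]
3. ∠FXV = 20°  [△XFV]

∠FXV = 20°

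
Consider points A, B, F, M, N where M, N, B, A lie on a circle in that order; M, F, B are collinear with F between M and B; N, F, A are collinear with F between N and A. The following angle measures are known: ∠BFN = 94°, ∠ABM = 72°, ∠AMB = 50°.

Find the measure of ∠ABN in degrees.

∠ABN = 108°

1. ∠AFM = 94°  [vertical angles at F]
2. ∠ANM = 72°  [same arc MA]
3. ∠MAN = 36°  [△MFA]
4. ∠AMN = 72°  [△MNA]
5. ∠ABN = 108°  [cyclic MNBA, opposite ∠M+∠B]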